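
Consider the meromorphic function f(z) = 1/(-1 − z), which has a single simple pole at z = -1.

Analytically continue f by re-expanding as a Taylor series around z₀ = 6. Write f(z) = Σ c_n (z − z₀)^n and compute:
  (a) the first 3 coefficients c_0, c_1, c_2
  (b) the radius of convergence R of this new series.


Let w = z − z₀, so z = z₀ + w.
Then -1 − z = -1 − (z₀ + w) = (-1 − z₀) − w = -7 − w.
f(z) = 1/(-7 − w) = (1/(-7)) · 1/(1 − w/(-7)) = Σ_{n≥0} w^n / (-7)^(n+1).
So c_n = 1/(-7)^(n+1):
  c_0 = 1/(-7)^1 = -1/7.
  c_1 = 1/(-7)^2 = 1/49.
  c_2 = 1/(-7)^3 = -1/343.
The series is valid for |w/d| < 1, i.e. |z − z₀| < |d|.
Radius of convergence: R = |-1 − z₀| = |-7| = 7 (distance from z₀ to the singularity z = -1).

c_0 = -1/7, c_1 = 1/49, c_2 = -1/343; R = 7.


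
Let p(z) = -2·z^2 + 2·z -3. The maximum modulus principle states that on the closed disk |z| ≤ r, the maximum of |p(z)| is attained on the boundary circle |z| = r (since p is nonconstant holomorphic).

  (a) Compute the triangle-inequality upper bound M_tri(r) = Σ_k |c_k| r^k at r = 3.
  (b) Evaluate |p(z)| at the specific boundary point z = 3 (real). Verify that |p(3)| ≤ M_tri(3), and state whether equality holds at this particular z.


Coefficients: c_0 = -3, c_1 = 2, c_2 = -2. Radius r = 3.
Part (a). Triangle bound: M_tri(r) = Σ_k |c_k| r^k
  = |-3|·3^0 + |2|·3^1 + |-2|·3^2
  = 3 + 6 + 18 = 27.
This bounds M(r) := max_{|z|=r} |p(z)| from above; equality holds iff all terms c_k z^k can be made to align in phase at a single z on |z|=r.
Part (b). At z = 3 (real, on the circle |z| = r):
  p(3) = (-3)·3^0 + (2)·3^1 + (-2)·3^2 = -15.
  |p(3)| = 15.
Check: |p(3)| = 15 ≤ 27 = M_tri(3). ✓ Equality does not hold at z = 3 (the coefficients have mixed signs, so the terms do not all align in phase there).

M_tri(3) = 27; |p(3)| = 15; equality at z=3: no.


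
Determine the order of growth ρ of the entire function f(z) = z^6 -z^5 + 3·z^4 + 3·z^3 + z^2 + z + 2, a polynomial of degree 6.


|f(z)| ≤ Σ|c_k|·r^k = O(r^6) as r → ∞. Polynomial growth is O(e^{r^ε}) for every ε > 0 (since r^6/e^{r^ε} → 0), so ρ ≤ ε for all ε > 0, i.e. ρ = 0. Every nonconstant polynomial has order 0.
Therefore ρ = 0.

Order ρ = 0.


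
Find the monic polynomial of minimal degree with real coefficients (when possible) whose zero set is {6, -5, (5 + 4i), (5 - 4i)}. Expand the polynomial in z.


The polynomial is p(z) = ∏_{α ∈ S} (z − α), where S = {6, -5, (5 + 4i), (5 - 4i)}.
Expanding the product yields: p(z) = z^4 -11·z^3 + 21·z^2 + 259·z -1230.
Note conjugate pairs combine to real quadratics: (z − (5+4i))(z − (5−4i)) = z² − 10z + 41.
The resulting polynomial has degree 4 and real coefficients as required.

p(z) = z^4 -11·z^3 + 21·z^2 + 259·z -1230.


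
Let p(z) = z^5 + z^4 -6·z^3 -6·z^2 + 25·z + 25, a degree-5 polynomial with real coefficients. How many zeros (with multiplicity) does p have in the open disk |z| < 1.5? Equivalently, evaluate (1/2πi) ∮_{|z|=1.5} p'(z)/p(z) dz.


The zeros of p are: -1, (-2 + 1i), (-2 - 1i), (2 + 1i), (2 - 1i).
Their magnitudes are: 1, 2.236, 2.236, 2.236, 2.236.
Zeros with |z| < R = 1.5: -1.
Count = 1.
By the argument principle, (1/2πi) ∮_{|z|=R} p'(z)/p(z) dz equals exactly this count.

Number of zeros inside |z| < 1.5: 1.


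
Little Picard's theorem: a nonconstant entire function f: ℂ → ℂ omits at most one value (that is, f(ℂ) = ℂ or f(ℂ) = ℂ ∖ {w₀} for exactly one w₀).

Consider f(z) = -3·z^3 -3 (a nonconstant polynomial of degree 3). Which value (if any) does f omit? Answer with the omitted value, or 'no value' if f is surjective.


Little Picard bounds the complement of f(ℂ) to at most one point.
For every w ∈ ℂ, the equation p(z) − w = 0 is a nonconstant polynomial in z and hence has at least one root by the fundamental theorem of algebra. So p is surjective onto ℂ, omitting no value.

Omitted value: no value.


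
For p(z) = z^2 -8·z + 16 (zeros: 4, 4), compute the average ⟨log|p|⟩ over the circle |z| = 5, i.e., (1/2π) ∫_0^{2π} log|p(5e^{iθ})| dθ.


Zeros: 4, 4; r = 5.
Inside |z| < r: 4, 4. Outside (|z| ≥ r): ∅.
p(0) = 16, so log|p(0)| = log(16) = 2.7726.
Apply Jensen: I(r) = log|p(0)| + Σ_k log(r/|z_k|), summed over zeros inside |z| < r.
  log(r/|z_k|) for z_k = 4: log(5/4) = 0.2231
  log(r/|z_k|) for z_k = 4: log(5/4) = 0.2231
Sum over inside zeros: 0.4463.
I(r) = log|p(0)| + (inside sum) = 2.7726 + 0.4463 = 3.2189.
Closed form (all zeros inside, monic): I(r) = n·log(r) = 2·log(5) = 3.2189. ✓

I(r) ≈ 3.2189.


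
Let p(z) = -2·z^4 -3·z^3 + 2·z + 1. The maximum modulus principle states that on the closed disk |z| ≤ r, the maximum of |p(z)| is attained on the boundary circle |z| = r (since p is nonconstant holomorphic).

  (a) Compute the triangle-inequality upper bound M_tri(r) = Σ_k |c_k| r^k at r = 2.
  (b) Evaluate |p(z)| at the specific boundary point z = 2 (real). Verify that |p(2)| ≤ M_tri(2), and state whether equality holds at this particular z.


Coefficients: c_0 = 1, c_1 = 2, c_2 = 0, c_3 = -3, c_4 = -2. Radius r = 2.
Part (a). Triangle bound: M_tri(r) = Σ_k |c_k| r^k
  = |1|·2^0 + |2|·2^1 + |0|·2^2 + |-3|·2^3 + |-2|·2^4
  = 1 + 4 + 0 + 24 + 32 = 61.
This bounds M(r) := max_{|z|=r} |p(z)| from above; equality holds iff all terms c_k z^k can be made to align in phase at a single z on |z|=r.
Part (b). At z = 2 (real, on the circle |z| = r):
  p(2) = (1)·2^0 + (2)·2^1 + (0)·2^2 + (-3)·2^3 + (-2)·2^4 = -51.
  |p(2)| = 51.
Check: |p(2)| = 51 ≤ 61 = M_tri(2). ✓ Equality does not hold at z = 2 (the coefficients have mixed signs, so the terms do not all align in phase there).

M_tri(2) = 61; |p(2)| = 51; equality at z=2: no.


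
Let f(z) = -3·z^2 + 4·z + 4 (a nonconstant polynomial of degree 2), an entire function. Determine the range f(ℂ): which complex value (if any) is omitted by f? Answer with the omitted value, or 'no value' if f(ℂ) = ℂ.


Little Picard bounds the complement of f(ℂ) to at most one point.
For every w ∈ ℂ, the equation p(z) − w = 0 is a nonconstant polynomial in z and hence has at least one root by the fundamental theorem of algebra. So p is surjective onto ℂ, omitting no value.

Omitted value: no value.


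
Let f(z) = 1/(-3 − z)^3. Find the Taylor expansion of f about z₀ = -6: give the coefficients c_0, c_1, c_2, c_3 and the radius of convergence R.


Let w = z − z₀, so z = z₀ + w.
Then -3 − z = -3 − (z₀ + w) = (-3 − z₀) − w = 3 − w.
f(z) = 1/(3 − w)^3 = (1/(3)^3) · (1 − w/(3))^{−3}.
By the binomial series (1−u)^{−3} = Σ_{n≥0} C(n+2, 2) u^n for |u|<1, with u = w/(3):
  c_n = C(n+2, 2) / (3)^(n+3).
  c_0 = 1/(3)^3 = 1/27.
  c_1 = 3/(3)^4 = 1/27.
  c_2 = 6/(3)^5 = 2/81.
  c_3 = 10/(3)^6 = 10/729.
The series is valid for |w/d| < 1, i.e. |z − z₀| < |d|.
Radius of convergence: R = |-3 − z₀| = |3| = 3 (distance from z₀ to the singularity z = -3).

c_0 = 1/27, c_1 = 1/27, c_2 = 2/81, c_3 = 10/729; R = 3.


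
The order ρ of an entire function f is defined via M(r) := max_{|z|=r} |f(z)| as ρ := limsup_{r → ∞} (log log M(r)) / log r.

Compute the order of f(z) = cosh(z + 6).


cosh(w) is a linear combination of e^{iw} and e^{−iw} (or e^w, e^{−w} in the hyperbolic case), so |cosh(w)| ≤ e^{|w|}. With w = z + 6, |w| ≤ 1|z| + 6 = 1r + 6 on |z| = r, giving M(r) ≤ e^{1r + 6}, so ρ ≤ 1. On a suitable ray (z = it for sin/cos; z = t for sinh/cosh, t real → ∞), |cosh(z + 6)| grows like e^{1|t|}/2, so ρ ≥ 1. Hence ρ = 1.
Therefore ρ = 1.

Order ρ = 1.


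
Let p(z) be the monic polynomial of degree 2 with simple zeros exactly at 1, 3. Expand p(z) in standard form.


The polynomial is p(z) = ∏_{α ∈ S} (z − α), where S = {1, 3}.
Expanding the product yields: p(z) = z^2 -4·z + 3.
The resulting polynomial has degree 2 and real coefficients as required.

p(z) = z^2 -4·z + 3.


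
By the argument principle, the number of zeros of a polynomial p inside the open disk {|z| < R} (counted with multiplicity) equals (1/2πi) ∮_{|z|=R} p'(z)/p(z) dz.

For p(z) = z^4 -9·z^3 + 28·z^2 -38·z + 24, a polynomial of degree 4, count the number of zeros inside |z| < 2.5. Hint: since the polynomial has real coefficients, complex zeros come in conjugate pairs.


The zeros of p are: 4, (1 + 1i), (1 - 1i), 3.
Their magnitudes are: 4, 1.414, 1.414, 3.
Zeros with |z| < R = 2.5: (1 + 1i), (1 - 1i).
Count = 2.
By the argument principle, (1/2πi) ∮_{|z|=R} p'(z)/p(z) dz equals exactly this count.

Number of zeros inside |z| < 2.5: 2.


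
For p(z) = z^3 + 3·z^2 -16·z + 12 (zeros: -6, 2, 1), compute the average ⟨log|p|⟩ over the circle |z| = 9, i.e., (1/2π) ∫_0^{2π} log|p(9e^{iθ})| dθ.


Zeros: -6, 1, 2; r = 9.
Inside |z| < r: -6, 1, 2. Outside (|z| ≥ r): ∅.
p(0) = 12, so log|p(0)| = log(12) = 2.4849.
Apply Jensen: I(r) = log|p(0)| + Σ_k log(r/|z_k|), summed over zeros inside |z| < r.
  log(r/|z_k|) for z_k = -6: log(9/6) = 0.4055
  log(r/|z_k|) for z_k = 2: log(9/2) = 1.5041
  log(r/|z_k|) for z_k = 1: log(9/1) = 2.1972
Sum over inside zeros: 4.1068.
I(r) = log|p(0)| + (inside sum) = 2.4849 + 4.1068 = 6.5917.
Closed form (all zeros inside, monic): I(r) = n·log(r) = 3·log(9) = 6.5917. ✓

I(r) ≈ 6.5917.


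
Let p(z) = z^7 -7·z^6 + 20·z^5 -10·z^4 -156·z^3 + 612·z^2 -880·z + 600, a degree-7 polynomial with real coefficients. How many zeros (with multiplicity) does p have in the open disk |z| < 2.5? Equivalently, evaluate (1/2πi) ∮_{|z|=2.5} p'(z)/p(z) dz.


The zeros of p are: (1 + 3i), (1 - 3i), (1 + 1i), (1 - 1i), (3 + 1i), (3 - 1i), -3.
Their magnitudes are: 3.162, 3.162, 1.414, 1.414, 3.162, 3.162, 3.
Zeros with |z| < R = 2.5: (1 + 1i), (1 - 1i).
Count = 2.
By the argument principle, (1/2πi) ∮_{|z|=R} p'(z)/p(z) dz equals exactly this count.

Number of zeros inside |z| < 2.5: 2.


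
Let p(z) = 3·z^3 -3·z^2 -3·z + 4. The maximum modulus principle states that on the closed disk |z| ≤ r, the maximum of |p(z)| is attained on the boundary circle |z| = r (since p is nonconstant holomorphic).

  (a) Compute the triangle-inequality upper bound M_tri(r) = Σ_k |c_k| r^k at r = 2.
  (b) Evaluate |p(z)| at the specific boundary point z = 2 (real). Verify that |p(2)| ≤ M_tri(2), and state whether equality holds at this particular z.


Coefficients: c_0 = 4, c_1 = -3, c_2 = -3, c_3 = 3. Radius r = 2.
Part (a). Triangle bound: M_tri(r) = Σ_k |c_k| r^k
  = |4|·2^0 + |-3|·2^1 + |-3|·2^2 + |3|·2^3
  = 4 + 6 + 12 + 24 = 46.
This bounds M(r) := max_{|z|=r} |p(z)| from above; equality holds iff all terms c_k z^k can be made to align in phase at a single z on |z|=r.
Part (b). At z = 2 (real, on the circle |z| = r):
  p(2) = (4)·2^0 + (-3)·2^1 + (-3)·2^2 + (3)·2^3 = 10.
  |p(2)| = 10.
Check: |p(2)| = 10 ≤ 46 = M_tri(2). ✓ Equality does not hold at z = 2 (the coefficients have mixed signs, so the terms do not all align in phase there).

M_tri(2) = 46; |p(2)| = 10; equality at z=2: no.


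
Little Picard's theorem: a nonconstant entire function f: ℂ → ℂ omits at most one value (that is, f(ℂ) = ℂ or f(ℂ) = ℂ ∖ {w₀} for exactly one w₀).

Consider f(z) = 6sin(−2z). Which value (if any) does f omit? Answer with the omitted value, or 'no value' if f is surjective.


Little Picard bounds the complement of f(ℂ) to at most one point.
sin is entire and surjective onto ℂ: for every w ∈ ℂ, sin(ζ) = w has a solution ζ ∈ ℂ (e.g., via the complex inverse arcsin). With ζ = −2z this gives z = ζ/(-2). Then 6·sin(−2z) takes every value in 6·ℂ = ℂ, and adding 0 is a bijection of ℂ. So f is surjective and omits no value. (Note: only on the real line is sin bounded by [−1, 1].)

Omitted value: no value.


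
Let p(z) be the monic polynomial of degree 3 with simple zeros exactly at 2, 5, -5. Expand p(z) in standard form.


The polynomial is p(z) = ∏_{α ∈ S} (z − α), where S = {2, 5, -5}.
Expanding the product yields: p(z) = z^3 -2·z^2 -25·z + 50.
The resulting polynomial has degree 3 and real coefficients as required.

p(z) = z^3 -2·z^2 -25·z + 50.


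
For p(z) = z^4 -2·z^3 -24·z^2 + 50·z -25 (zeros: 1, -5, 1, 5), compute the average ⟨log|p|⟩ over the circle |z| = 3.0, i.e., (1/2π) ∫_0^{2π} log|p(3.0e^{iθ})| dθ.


Zeros: -5, 1, 1, 5; r = 3.0.
Inside |z| < r: 1, 1. Outside (|z| ≥ r): -5, 5.
p(0) = -25, so log|p(0)| = log(25) = 3.2189.
Apply Jensen: I(r) = log|p(0)| + Σ_k log(r/|z_k|), summed over zeros inside |z| < r.
  log(r/|z_k|) for z_k = 1: log(3.0/1) = 1.0986
  log(r/|z_k|) for z_k = 1: log(3.0/1) = 1.0986
  Outside zeros (-5, 5) contribute nothing to the Jensen sum.
Sum over inside zeros: 2.1972.
I(r) = log|p(0)| + (inside sum) = 3.2189 + 2.1972 = 5.4161.
Note: since some zeros are outside |z| ≤ r, the simplified n·log(r) form does NOT apply — only the inside zeros contribute.

I(r) ≈ 5.4161.


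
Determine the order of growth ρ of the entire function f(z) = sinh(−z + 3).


sinh(w) is a linear combination of e^{iw} and e^{−iw} (or e^w, e^{−w} in the hyperbolic case), so |sinh(w)| ≤ e^{|w|}. With w = −z + 3, |w| ≤ 1|z| + 3 = 1r + 3 on |z| = r, giving M(r) ≤ e^{1r + 3}, so ρ ≤ 1. On a suitable ray (z = it for sin/cos; z = t for sinh/cosh, t real → ∞), |sinh(−z + 3)| grows like e^{1|t|}/2, so ρ ≥ 1. Hence ρ = 1.
Therefore ρ = 1.

Order ρ = 1.


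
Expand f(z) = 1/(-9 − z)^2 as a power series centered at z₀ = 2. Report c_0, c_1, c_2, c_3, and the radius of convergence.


Let w = z − z₀, so z = z₀ + w.
Then -9 − z = -9 − (z₀ + w) = (-9 − z₀) − w = -11 − w.
f(z) = 1/(-11 − w)^2 = (1/(-11)^2) · (1 − w/(-11))^{−2}.
By the binomial series (1−u)^{−2} = Σ_{n≥0} C(n+1, 1) u^n for |u|<1, with u = w/(-11):
  c_n = C(n+1, 1) / (-11)^(n+2).
  c_0 = 1/(-11)^2 = 1/121.
  c_1 = 2/(-11)^3 = -2/1331.
  c_2 = 3/(-11)^4 = 3/14641.
  c_3 = 4/(-11)^5 = -4/161051.
The series is valid for |w/d| < 1, i.e. |z − z₀| < |d|.
Radius of convergence: R = |-9 − z₀| = |-11| = 11 (distance from z₀ to the singularity z = -9).

c_0 = 1/121, c_1 = -2/1331, c_2 = 3/14641, c_3 = -4/161051; R = 11.


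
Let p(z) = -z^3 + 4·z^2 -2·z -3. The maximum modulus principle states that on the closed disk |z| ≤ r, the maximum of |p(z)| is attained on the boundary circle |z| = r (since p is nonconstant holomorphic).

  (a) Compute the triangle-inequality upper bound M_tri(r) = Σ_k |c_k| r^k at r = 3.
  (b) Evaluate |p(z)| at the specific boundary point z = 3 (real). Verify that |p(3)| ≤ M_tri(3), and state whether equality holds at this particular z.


Coefficients: c_0 = -3, c_1 = -2, c_2 = 4, c_3 = -1. Radius r = 3.
Part (a). Triangle bound: M_tri(r) = Σ_k |c_k| r^k
  = |-3|·3^0 + |-2|·3^1 + |4|·3^2 + |-1|·3^3
  = 3 + 6 + 36 + 27 = 72.
This bounds M(r) := max_{|z|=r} |p(z)| from above; equality holds iff all terms c_k z^k can be made to align in phase at a single z on |z|=r.
Part (b). At z = 3 (real, on the circle |z| = r):
  p(3) = (-3)·3^0 + (-2)·3^1 + (4)·3^2 + (-1)·3^3 = 0.
  |p(3)| = 0.
Check: |p(3)| = 0 ≤ 72 = M_tri(3). ✓ Equality does not hold at z = 3 (the coefficients have mixed signs, so the terms do not all align in phase there).

M_tri(3) = 72; |p(3)| = 0; equality at z=3: no.


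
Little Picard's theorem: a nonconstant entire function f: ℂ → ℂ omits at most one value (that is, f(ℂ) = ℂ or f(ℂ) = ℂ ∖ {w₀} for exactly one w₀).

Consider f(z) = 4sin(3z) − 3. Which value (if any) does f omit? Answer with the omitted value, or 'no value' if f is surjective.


Little Picard bounds the complement of f(ℂ) to at most one point.
sin is entire and surjective onto ℂ: for every w ∈ ℂ, sin(ζ) = w has a solution ζ ∈ ℂ (e.g., via the complex inverse arcsin). With ζ = 3z this gives z = ζ/(3). Then 4·sin(3z) takes every value in 4·ℂ = ℂ, and adding -3 is a bijection of ℂ. So f is surjective and omits no value. (Note: only on the real line is sin bounded by [−1, 1].)

Omitted value: no value.


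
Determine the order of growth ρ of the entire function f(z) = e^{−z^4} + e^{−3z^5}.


Each summand is entire of order 4 and 5 respectively (as in the single-exponential case). The order of a sum is at most the max of the orders, so ρ ≤ 5. For the lower bound: on |z|=r choose arg z so that -3z^5 is real positive; then |e^{-3z^5}| = e^{3r^5} while |e^{-1z^4}| ≤ e^{1r^4} = o(e^{3r^5}). So |f| ≥ e^{3r^5}(1 − o(1)) and ρ ≥ 5. Hence ρ = max(4, 5) = 5.
Therefore ρ = 5.

Order ρ = 5.


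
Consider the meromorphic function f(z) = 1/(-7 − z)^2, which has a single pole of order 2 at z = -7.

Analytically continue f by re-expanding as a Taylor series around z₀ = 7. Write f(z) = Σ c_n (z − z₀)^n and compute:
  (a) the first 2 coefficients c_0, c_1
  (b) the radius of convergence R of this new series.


Let w = z − z₀, so z = z₀ + w.
Then -7 − z = -7 − (z₀ + w) = (-7 − z₀) − w = -14 − w.
f(z) = 1/(-14 − w)^2 = (1/(-14)^2) · (1 − w/(-14))^{−2}.
By the binomial series (1−u)^{−2} = Σ_{n≥0} C(n+1, 1) u^n for |u|<1, with u = w/(-14):
  c_n = C(n+1, 1) / (-14)^(n+2).
  c_0 = 1/(-14)^2 = 1/196.
  c_1 = 2/(-14)^3 = -1/1372.
The series is valid for |w/d| < 1, i.e. |z − z₀| < |d|.
Radius of convergence: R = |-7 − z₀| = |-14| = 14 (distance from z₀ to the singularity z = -7).

c_0 = 1/196, c_1 = -1/1372; R = 14.


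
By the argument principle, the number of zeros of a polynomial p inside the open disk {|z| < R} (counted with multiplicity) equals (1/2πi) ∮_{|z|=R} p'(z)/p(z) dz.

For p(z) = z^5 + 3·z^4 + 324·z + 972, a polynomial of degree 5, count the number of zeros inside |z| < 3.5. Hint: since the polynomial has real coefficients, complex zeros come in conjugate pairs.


The zeros of p are: -3, (3 + 3i), (3 - 3i), (-3 + 3i), (-3 - 3i).
Their magnitudes are: 3, 4.243, 4.243, 4.243, 4.243.
Zeros with |z| < R = 3.5: -3.
Count = 1.
By the argument principle, (1/2πi) ∮_{|z|=R} p'(z)/p(z) dz equals exactly this count.

Number of zeros inside |z| < 3.5: 1.


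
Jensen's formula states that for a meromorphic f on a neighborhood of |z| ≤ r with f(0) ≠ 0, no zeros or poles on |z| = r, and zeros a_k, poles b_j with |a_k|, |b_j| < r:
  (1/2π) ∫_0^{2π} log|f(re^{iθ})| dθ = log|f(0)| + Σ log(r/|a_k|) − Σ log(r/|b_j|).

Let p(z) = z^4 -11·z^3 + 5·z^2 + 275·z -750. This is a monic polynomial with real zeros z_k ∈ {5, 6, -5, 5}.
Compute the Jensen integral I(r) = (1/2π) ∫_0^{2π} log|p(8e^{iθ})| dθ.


Zeros: -5, 5, 5, 6; r = 8.
Inside |z| < r: -5, 5, 5, 6. Outside (|z| ≥ r): ∅.
p(0) = -750, so log|p(0)| = log(750) = 6.6201.
Apply Jensen: I(r) = log|p(0)| + Σ_k log(r/|z_k|), summed over zeros inside |z| < r.
  log(r/|z_k|) for z_k = 5: log(8/5) = 0.4700
  log(r/|z_k|) for z_k = 6: log(8/6) = 0.2877
  log(r/|z_k|) for z_k = -5: log(8/5) = 0.4700
  log(r/|z_k|) for z_k = 5: log(8/5) = 0.4700
Sum over inside zeros: 1.6977.
I(r) = log|p(0)| + (inside sum) = 6.6201 + 1.6977 = 8.3178.
Closed form (all zeros inside, monic): I(r) = n·log(r) = 4·log(8) = 8.3178. ✓

I(r) ≈ 8.3178.


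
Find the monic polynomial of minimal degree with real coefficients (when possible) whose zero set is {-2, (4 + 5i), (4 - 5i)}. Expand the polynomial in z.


The polynomial is p(z) = ∏_{α ∈ S} (z − α), where S = {-2, (4 + 5i), (4 - 5i)}.
Expanding the product yields: p(z) = z^3 -6·z^2 + 25·z + 82.
Note conjugate pairs combine to real quadratics: (z − (4+5i))(z − (4−5i)) = z² − 8z + 41.
The resulting polynomial has degree 3 and real coefficients as required.

p(z) = z^3 -6·z^2 + 25·z + 82.


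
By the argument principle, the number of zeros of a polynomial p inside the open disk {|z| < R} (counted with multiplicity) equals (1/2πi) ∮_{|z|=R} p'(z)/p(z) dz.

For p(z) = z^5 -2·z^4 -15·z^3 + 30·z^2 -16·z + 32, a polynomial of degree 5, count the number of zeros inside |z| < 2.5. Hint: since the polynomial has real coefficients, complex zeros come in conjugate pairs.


The zeros of p are: -4, (0 + 1i), (0 - 1i), 2, 4.
Their magnitudes are: 4, 1, 1, 2, 4.
Zeros with |z| < R = 2.5: (0 + 1i), (0 - 1i), 2.
Count = 3.
By the argument principle, (1/2πi) ∮_{|z|=R} p'(z)/p(z) dz equals exactly this count.

Number of zeros inside |z| < 2.5: 3.


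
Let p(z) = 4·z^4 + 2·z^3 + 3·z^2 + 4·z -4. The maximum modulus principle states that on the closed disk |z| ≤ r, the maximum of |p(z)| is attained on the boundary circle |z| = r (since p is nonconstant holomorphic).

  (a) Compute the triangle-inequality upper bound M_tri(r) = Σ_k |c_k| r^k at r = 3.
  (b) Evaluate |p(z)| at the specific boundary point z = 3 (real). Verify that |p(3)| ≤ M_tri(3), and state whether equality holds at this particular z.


Coefficients: c_0 = -4, c_1 = 4, c_2 = 3, c_3 = 2, c_4 = 4. Radius r = 3.
Part (a). Triangle bound: M_tri(r) = Σ_k |c_k| r^k
  = |-4|·3^0 + |4|·3^1 + |3|·3^2 + |2|·3^3 + |4|·3^4
  = 4 + 12 + 27 + 54 + 324 = 421.
This bounds M(r) := max_{|z|=r} |p(z)| from above; equality holds iff all terms c_k z^k can be made to align in phase at a single z on |z|=r.
Part (b). At z = 3 (real, on the circle |z| = r):
  p(3) = (-4)·3^0 + (4)·3^1 + (3)·3^2 + (2)·3^3 + (4)·3^4 = 413.
  |p(3)| = 413.
Check: |p(3)| = 413 ≤ 421 = M_tri(3). ✓ Equality does not hold at z = 3 (the coefficients have mixed signs, so the terms do not all align in phase there).

M_tri(3) = 421; |p(3)| = 413; equality at z=3: no.


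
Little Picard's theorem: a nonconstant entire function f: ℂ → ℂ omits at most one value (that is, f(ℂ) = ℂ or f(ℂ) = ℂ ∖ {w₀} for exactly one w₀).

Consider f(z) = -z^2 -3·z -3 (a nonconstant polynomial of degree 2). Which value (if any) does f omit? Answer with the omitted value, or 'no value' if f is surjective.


Little Picard bounds the complement of f(ℂ) to at most one point.
For every w ∈ ℂ, the equation p(z) − w = 0 is a nonconstant polynomial in z and hence has at least one root by the fundamental theorem of algebra. So p is surjective onto ℂ, omitting no value.

Omitted value: no value.


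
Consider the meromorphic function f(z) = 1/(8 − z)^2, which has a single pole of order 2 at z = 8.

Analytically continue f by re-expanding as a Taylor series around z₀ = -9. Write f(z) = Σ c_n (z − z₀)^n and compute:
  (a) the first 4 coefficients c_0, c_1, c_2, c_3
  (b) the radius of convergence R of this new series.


Let w = z − z₀, so z = z₀ + w.
Then 8 − z = 8 − (z₀ + w) = (8 − z₀) − w = 17 − w.
f(z) = 1/(17 − w)^2 = (1/(17)^2) · (1 − w/(17))^{−2}.
By the binomial series (1−u)^{−2} = Σ_{n≥0} C(n+1, 1) u^n for |u|<1, with u = w/(17):
  c_n = C(n+1, 1) / (17)^(n+2).
  c_0 = 1/(17)^2 = 1/289.
  c_1 = 2/(17)^3 = 2/4913.
  c_2 = 3/(17)^4 = 3/83521.
  c_3 = 4/(17)^5 = 4/1419857.
The series is valid for |w/d| < 1, i.e. |z − z₀| < |d|.
Radius of convergence: R = |8 − z₀| = |17| = 17 (distance from z₀ to the singularity z = 8).

c_0 = 1/289, c_1 = 2/4913, c_2 = 3/83521, c_3 = 4/1419857; R = 17.


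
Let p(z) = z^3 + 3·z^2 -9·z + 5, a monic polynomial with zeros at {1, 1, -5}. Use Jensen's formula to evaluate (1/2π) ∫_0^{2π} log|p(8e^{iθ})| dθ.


Zeros: -5, 1, 1; r = 8.
Inside |z| < r: -5, 1, 1. Outside (|z| ≥ r): ∅.
p(0) = 5, so log|p(0)| = log(5) = 1.6094.
Apply Jensen: I(r) = log|p(0)| + Σ_k log(r/|z_k|), summed over zeros inside |z| < r.
  log(r/|z_k|) for z_k = 1: log(8/1) = 2.0794
  log(r/|z_k|) for z_k = 1: log(8/1) = 2.0794
  log(r/|z_k|) for z_k = -5: log(8/5) = 0.4700
Sum over inside zeros: 4.6289.
I(r) = log|p(0)| + (inside sum) = 1.6094 + 4.6289 = 6.2383.
Closed form (all zeros inside, monic): I(r) = n·log(r) = 3·log(8) = 6.2383. ✓

I(r) ≈ 6.2383.


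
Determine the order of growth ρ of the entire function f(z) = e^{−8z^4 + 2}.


|e^{−8z^4 + 2}| = e^{Re(-8·z^4) + 2} ≤ e^{8|z|^4 + 2} = e^{8r^4 + 2} on |z| = r, so ρ ≤ 4. Choosing z on |z|=r so that -8·z^4 is real positive (always possible by picking arg z appropriately) gives |f(z)| = e^{8r^4 + 2}, matching the bound. The additive constant 2 does not affect log log M(r) ~ 4·log r. Hence ρ = 4.
Therefore ρ = 4.

Order ρ = 4.


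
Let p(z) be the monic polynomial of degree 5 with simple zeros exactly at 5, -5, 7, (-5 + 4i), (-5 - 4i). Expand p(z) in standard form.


The polynomial is p(z) = ∏_{α ∈ S} (z − α), where S = {5, -5, 7, (-5 + 4i), (-5 - 4i)}.
Expanding the product yields: p(z) = z^5 + 3·z^4 -54·z^3 -362·z^2 + 725·z + 7175.
Note conjugate pairs combine to real quadratics: (z − (-5+4i))(z − (-5−4i)) = z² + 10z + 41.
The resulting polynomial has degree 5 and real coefficients as required.

p(z) = z^5 + 3·z^4 -54·z^3 -362·z^2 + 725·z + 7175.


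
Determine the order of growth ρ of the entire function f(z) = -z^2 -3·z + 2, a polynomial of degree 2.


|f(z)| ≤ Σ|c_k|·r^k = O(r^2) as r → ∞. Polynomial growth is O(e^{r^ε}) for every ε > 0 (since r^2/e^{r^ε} → 0), so ρ ≤ ε for all ε > 0, i.e. ρ = 0. Every nonconstant polynomial has order 0.
Therefore ρ = 0.

Order ρ = 0.


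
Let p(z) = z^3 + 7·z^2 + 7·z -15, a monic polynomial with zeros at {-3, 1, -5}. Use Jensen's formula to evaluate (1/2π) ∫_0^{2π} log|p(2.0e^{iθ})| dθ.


Zeros: -5, -3, 1; r = 2.0.
Inside |z| < r: 1. Outside (|z| ≥ r): -5, -3.
p(0) = -15, so log|p(0)| = log(15) = 2.7081.
Apply Jensen: I(r) = log|p(0)| + Σ_k log(r/|z_k|), summed over zeros inside |z| < r.
  log(r/|z_k|) for z_k = 1: log(2.0/1) = 0.6931
  Outside zeros (-5, -3) contribute nothing to the Jensen sum.
Sum over inside zeros: 0.6931.
I(r) = log|p(0)| + (inside sum) = 2.7081 + 0.6931 = 3.4012.
Note: since some zeros are outside |z| ≤ r, the simplified n·log(r) form does NOT apply — only the inside zeros contribute.

I(r) ≈ 3.4012.


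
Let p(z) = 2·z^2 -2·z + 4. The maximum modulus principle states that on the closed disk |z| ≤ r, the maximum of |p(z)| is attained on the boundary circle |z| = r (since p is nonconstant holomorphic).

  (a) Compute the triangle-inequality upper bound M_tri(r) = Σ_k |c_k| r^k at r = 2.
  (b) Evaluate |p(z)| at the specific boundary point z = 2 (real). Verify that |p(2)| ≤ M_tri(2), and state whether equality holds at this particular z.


Coefficients: c_0 = 4, c_1 = -2, c_2 = 2. Radius r = 2.
Part (a). Triangle bound: M_tri(r) = Σ_k |c_k| r^k
  = |4|·2^0 + |-2|·2^1 + |2|·2^2
  = 4 + 4 + 8 = 16.
This bounds M(r) := max_{|z|=r} |p(z)| from above; equality holds iff all terms c_k z^k can be made to align in phase at a single z on |z|=r.
Part (b). At z = 2 (real, on the circle |z| = r):
  p(2) = (4)·2^0 + (-2)·2^1 + (2)·2^2 = 8.
  |p(2)| = 8.
Check: |p(2)| = 8 ≤ 16 = M_tri(2). ✓ Equality does not hold at z = 2 (the coefficients have mixed signs, so the terms do not all align in phase there).

M_tri(2) = 16; |p(2)| = 8; equality at z=2: no.


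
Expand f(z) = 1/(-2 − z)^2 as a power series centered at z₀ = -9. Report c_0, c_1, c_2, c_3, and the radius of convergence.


Let w = z − z₀, so z = z₀ + w.
Then -2 − z = -2 − (z₀ + w) = (-2 − z₀) − w = 7 − w.
f(z) = 1/(7 − w)^2 = (1/(7)^2) · (1 − w/(7))^{−2}.
By the binomial series (1−u)^{−2} = Σ_{n≥0} C(n+1, 1) u^n for |u|<1, with u = w/(7):
  c_n = C(n+1, 1) / (7)^(n+2).
  c_0 = 1/(7)^2 = 1/49.
  c_1 = 2/(7)^3 = 2/343.
  c_2 = 3/(7)^4 = 3/2401.
  c_3 = 4/(7)^5 = 4/16807.
The series is valid for |w/d| < 1, i.e. |z − z₀| < |d|.
Radius of convergence: R = |-2 − z₀| = |7| = 7 (distance from z₀ to the singularity z = -2).

c_0 = 1/49, c_1 = 2/343, c_2 = 3/2401, c_3 = 4/16807; R = 7.


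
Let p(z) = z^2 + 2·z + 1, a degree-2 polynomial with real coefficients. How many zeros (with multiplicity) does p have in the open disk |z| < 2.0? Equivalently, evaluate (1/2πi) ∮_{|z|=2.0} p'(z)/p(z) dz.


The zeros of p are: -1, -1.
Their magnitudes are: 1, 1.
Zeros with |z| < R = 2.0: -1, -1.
Count = 2.
By the argument principle, (1/2πi) ∮_{|z|=R} p'(z)/p(z) dz equals exactly this count.

Number of zeros inside |z| < 2.0: 2.


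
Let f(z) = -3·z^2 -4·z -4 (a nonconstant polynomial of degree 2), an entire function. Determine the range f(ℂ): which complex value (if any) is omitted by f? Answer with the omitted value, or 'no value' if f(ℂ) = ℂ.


Little Picard bounds the complement of f(ℂ) to at most one point.
For every w ∈ ℂ, the equation p(z) − w = 0 is a nonconstant polynomial in z and hence has at least one root by the fundamental theorem of algebra. So p is surjective onto ℂ, omitting no value.

Omitted value: no value.


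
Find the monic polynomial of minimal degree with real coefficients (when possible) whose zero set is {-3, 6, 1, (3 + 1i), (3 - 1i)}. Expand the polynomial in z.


The polynomial is p(z) = ∏_{α ∈ S} (z − α), where S = {-3, 6, 1, (3 + 1i), (3 - 1i)}.
Expanding the product yields: p(z) = z^5 -10·z^4 + 19·z^3 + 68·z^2 -258·z + 180.
Note conjugate pairs combine to real quadratics: (z − (3+1i))(z − (3−1i)) = z² − 6z + 10.
The resulting polynomial has degree 5 and real coefficients as required.

p(z) = z^5 -10·z^4 + 19·z^3 + 68·z^2 -258·z + 180.


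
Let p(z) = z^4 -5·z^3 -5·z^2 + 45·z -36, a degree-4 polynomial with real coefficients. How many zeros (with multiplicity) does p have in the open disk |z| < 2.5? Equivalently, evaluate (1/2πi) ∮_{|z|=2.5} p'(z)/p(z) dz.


The zeros of p are: 3, 1, -3, 4.
Their magnitudes are: 3, 1, 3, 4.
Zeros with |z| < R = 2.5: 1.
Count = 1.
By the argument principle, (1/2πi) ∮_{|z|=R} p'(z)/p(z) dz equals exactly this count.

Number of zeros inside |z| < 2.5: 1.


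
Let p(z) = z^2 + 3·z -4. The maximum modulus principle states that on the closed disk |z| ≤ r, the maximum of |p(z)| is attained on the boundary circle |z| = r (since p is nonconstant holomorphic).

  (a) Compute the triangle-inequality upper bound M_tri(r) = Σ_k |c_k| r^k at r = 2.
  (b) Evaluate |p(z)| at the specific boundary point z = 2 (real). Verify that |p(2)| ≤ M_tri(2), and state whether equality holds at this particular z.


Coefficients: c_0 = -4, c_1 = 3, c_2 = 1. Radius r = 2.
Part (a). Triangle bound: M_tri(r) = Σ_k |c_k| r^k
  = |-4|·2^0 + |3|·2^1 + |1|·2^2
  = 4 + 6 + 4 = 14.
This bounds M(r) := max_{|z|=r} |p(z)| from above; equality holds iff all terms c_k z^k can be made to align in phase at a single z on |z|=r.
Part (b). At z = 2 (real, on the circle |z| = r):
  p(2) = (-4)·2^0 + (3)·2^1 + (1)·2^2 = 6.
  |p(2)| = 6.
Check: |p(2)| = 6 ≤ 14 = M_tri(2). ✓ Equality does not hold at z = 2 (the coefficients have mixed signs, so the terms do not all align in phase there).

M_tri(2) = 14; |p(2)| = 6; equality at z=2: no.


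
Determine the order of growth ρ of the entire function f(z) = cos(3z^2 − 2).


Write cos(w) = (e^{iw} ± e^{−iw})/(2 or 2i), so |cos(w)| ≤ e^{|w|}. With w = 3z^2 − 2, |w| ≤ 3r^2 + 2 on |z|=r, giving M(r) ≤ e^{3r^2 + 2} and ρ ≤ 2. For the lower bound, choose z on |z|=r with 3z^2 purely imaginary of modulus 3r^2; then |cos(3z^2 − 2)| grows like e^{3r^2}/2, so ρ ≥ 2. Hence ρ = 2.
Therefore ρ = 2.

Order ρ = 2.


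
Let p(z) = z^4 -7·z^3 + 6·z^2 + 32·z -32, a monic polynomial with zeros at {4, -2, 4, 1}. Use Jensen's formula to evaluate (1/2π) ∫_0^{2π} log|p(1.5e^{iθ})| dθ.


Zeros: -2, 1, 4, 4; r = 1.5.
Inside |z| < r: 1. Outside (|z| ≥ r): -2, 4, 4.
p(0) = -32, so log|p(0)| = log(32) = 3.4657.
Apply Jensen: I(r) = log|p(0)| + Σ_k log(r/|z_k|), summed over zeros inside |z| < r.
  log(r/|z_k|) for z_k = 1: log(1.5/1) = 0.4055
  Outside zeros (-2, 4, 4) contribute nothing to the Jensen sum.
Sum over inside zeros: 0.4055.
I(r) = log|p(0)| + (inside sum) = 3.4657 + 0.4055 = 3.8712.
Note: since some zeros are outside |z| ≤ r, the simplified n·log(r) form does NOT apply — only the inside zeros contribute.

I(r) ≈ 3.8712.


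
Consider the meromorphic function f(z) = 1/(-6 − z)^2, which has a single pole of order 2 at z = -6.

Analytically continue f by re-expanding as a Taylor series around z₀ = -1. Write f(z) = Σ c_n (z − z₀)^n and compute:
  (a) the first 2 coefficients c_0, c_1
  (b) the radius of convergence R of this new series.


Let w = z − z₀, so z = z₀ + w.
Then -6 − z = -6 − (z₀ + w) = (-6 − z₀) − w = -5 − w.
f(z) = 1/(-5 − w)^2 = (1/(-5)^2) · (1 − w/(-5))^{−2}.
By the binomial series (1−u)^{−2} = Σ_{n≥0} C(n+1, 1) u^n for |u|<1, with u = w/(-5):
  c_n = C(n+1, 1) / (-5)^(n+2).
  c_0 = 1/(-5)^2 = 1/25.
  c_1 = 2/(-5)^3 = -2/125.
The series is valid for |w/d| < 1, i.e. |z − z₀| < |d|.
Radius of convergence: R = |-6 − z₀| = |-5| = 5 (distance from z₀ to the singularity z = -6).

c_0 = 1/25, c_1 = -2/125; R = 5.


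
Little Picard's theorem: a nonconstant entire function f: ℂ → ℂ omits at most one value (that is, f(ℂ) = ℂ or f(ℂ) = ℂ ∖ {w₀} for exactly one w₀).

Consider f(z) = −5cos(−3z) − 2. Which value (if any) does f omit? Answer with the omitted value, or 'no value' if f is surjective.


Little Picard bounds the complement of f(ℂ) to at most one point.
cos is entire and surjective onto ℂ: for every w ∈ ℂ, cos(ζ) = w has a solution ζ ∈ ℂ (e.g., via the complex inverse arccos). With ζ = −3z this gives z = ζ/(-3). Then -5·cos(−3z) takes every value in -5·ℂ = ℂ, and adding -2 is a bijection of ℂ. So f is surjective and omits no value. (Note: only on the real line is cos bounded by [−1, 1].)

Omitted value: no value.


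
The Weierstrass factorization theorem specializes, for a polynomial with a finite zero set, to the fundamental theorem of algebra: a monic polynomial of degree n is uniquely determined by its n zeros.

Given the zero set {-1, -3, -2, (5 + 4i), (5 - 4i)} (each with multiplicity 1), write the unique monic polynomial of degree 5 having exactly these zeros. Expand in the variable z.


The polynomial is p(z) = ∏_{α ∈ S} (z − α), where S = {-1, -3, -2, (5 + 4i), (5 - 4i)}.
Expanding the product yields: p(z) = z^5 -4·z^4 -8·z^3 + 142·z^2 + 391·z + 246.
Note conjugate pairs combine to real quadratics: (z − (5+4i))(z − (5−4i)) = z² − 10z + 41.
The resulting polynomial has degree 5 and real coefficients as required.

p(z) = z^5 -4·z^4 -8·z^3 + 142·z^2 + 391·z + 246.


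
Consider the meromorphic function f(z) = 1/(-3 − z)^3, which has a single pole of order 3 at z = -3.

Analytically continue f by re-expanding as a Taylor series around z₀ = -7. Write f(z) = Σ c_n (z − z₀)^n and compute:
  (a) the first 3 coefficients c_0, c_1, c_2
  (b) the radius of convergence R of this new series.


Let w = z − z₀, so z = z₀ + w.
Then -3 − z = -3 − (z₀ + w) = (-3 − z₀) − w = 4 − w.
f(z) = 1/(4 − w)^3 = (1/(4)^3) · (1 − w/(4))^{−3}.
By the binomial series (1−u)^{−3} = Σ_{n≥0} C(n+2, 2) u^n for |u|<1, with u = w/(4):
  c_n = C(n+2, 2) / (4)^(n+3).
  c_0 = 1/(4)^3 = 1/64.
  c_1 = 3/(4)^4 = 3/256.
  c_2 = 6/(4)^5 = 3/512.
The series is valid for |w/d| < 1, i.e. |z − z₀| < |d|.
Radius of convergence: R = |-3 − z₀| = |4| = 4 (distance from z₀ to the singularity z = -3).

c_0 = 1/64, c_1 = 3/256, c_2 = 3/512; R = 4.


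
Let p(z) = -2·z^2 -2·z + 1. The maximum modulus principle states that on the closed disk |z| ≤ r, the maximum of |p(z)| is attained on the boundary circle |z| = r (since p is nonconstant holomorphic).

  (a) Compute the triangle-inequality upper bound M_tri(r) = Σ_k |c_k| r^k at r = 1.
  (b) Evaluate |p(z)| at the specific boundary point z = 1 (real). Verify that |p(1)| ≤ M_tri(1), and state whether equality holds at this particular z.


Coefficients: c_0 = 1, c_1 = -2, c_2 = -2. Radius r = 1.
Part (a). Triangle bound: M_tri(r) = Σ_k |c_k| r^k
  = |1|·1^0 + |-2|·1^1 + |-2|·1^2
  = 1 + 2 + 2 = 5.
This bounds M(r) := max_{|z|=r} |p(z)| from above; equality holds iff all terms c_k z^k can be made to align in phase at a single z on |z|=r.
Part (b). At z = 1 (real, on the circle |z| = r):
  p(1) = (1)·1^0 + (-2)·1^1 + (-2)·1^2 = -3.
  |p(1)| = 3.
Check: |p(1)| = 3 ≤ 5 = M_tri(1). ✓ Equality does not hold at z = 1 (the coefficients have mixed signs, so the terms do not all align in phase there).

M_tri(1) = 5; |p(1)| = 3; equality at z=1: no.


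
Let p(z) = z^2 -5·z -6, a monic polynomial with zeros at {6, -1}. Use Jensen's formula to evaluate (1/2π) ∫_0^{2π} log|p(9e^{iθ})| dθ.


Zeros: -1, 6; r = 9.
Inside |z| < r: -1, 6. Outside (|z| ≥ r): ∅.
p(0) = -6, so log|p(0)| = log(6) = 1.7918.
Apply Jensen: I(r) = log|p(0)| + Σ_k log(r/|z_k|), summed over zeros inside |z| < r.
  log(r/|z_k|) for z_k = 6: log(9/6) = 0.4055
  log(r/|z_k|) for z_k = -1: log(9/1) = 2.1972
Sum over inside zeros: 2.6027.
I(r) = log|p(0)| + (inside sum) = 1.7918 + 2.6027 = 4.3944.
Closed form (all zeros inside, monic): I(r) = n·log(r) = 2·log(9) = 4.3944. ✓

I(r) ≈ 4.3944.


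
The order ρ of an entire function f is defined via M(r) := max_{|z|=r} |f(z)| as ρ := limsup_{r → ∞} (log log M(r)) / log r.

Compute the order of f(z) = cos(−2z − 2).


cos(w) is a linear combination of e^{iw} and e^{−iw} (or e^w, e^{−w} in the hyperbolic case), so |cos(w)| ≤ e^{|w|}. With w = −2z − 2, |w| ≤ 2|z| + 2 = 2r + 2 on |z| = r, giving M(r) ≤ e^{2r + 2}, so ρ ≤ 1. On a suitable ray (z = it for sin/cos; z = t for sinh/cosh, t real → ∞), |cos(−2z − 2)| grows like e^{2|t|}/2, so ρ ≥ 1. Hence ρ = 1.
Therefore ρ = 1.

Order ρ = 1.


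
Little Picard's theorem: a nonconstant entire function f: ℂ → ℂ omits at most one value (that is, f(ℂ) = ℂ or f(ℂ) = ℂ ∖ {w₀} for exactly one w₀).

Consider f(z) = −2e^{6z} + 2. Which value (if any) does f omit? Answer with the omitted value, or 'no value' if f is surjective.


Little Picard bounds the complement of f(ℂ) to at most one point.
e^{6z} is never zero on ℂ, so -2·e^{6z} takes every value in ℂ ∖ {0}. Adding 2 shifts the range to ℂ ∖ {2}. Thus f omits exactly the value 2.

Omitted value: 2.


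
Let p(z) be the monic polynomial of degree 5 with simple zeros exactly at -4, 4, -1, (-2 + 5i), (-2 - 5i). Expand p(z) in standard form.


The polynomial is p(z) = ∏_{α ∈ S} (z − α), where S = {-4, 4, -1, (-2 + 5i), (-2 - 5i)}.
Expanding the product yields: p(z) = z^5 + 5·z^4 + 17·z^3 -51·z^2 -528·z -464.
Note conjugate pairs combine to real quadratics: (z − (-2+5i))(z − (-2−5i)) = z² + 4z + 29.
The resulting polynomial has degree 5 and real coefficients as required.

p(z) = z^5 + 5·z^4 + 17·z^3 -51·z^2 -528·z -464.


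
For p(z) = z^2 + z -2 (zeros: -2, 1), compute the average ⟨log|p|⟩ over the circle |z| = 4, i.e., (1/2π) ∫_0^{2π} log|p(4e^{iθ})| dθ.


Zeros: -2, 1; r = 4.
Inside |z| < r: -2, 1. Outside (|z| ≥ r): ∅.
p(0) = -2, so log|p(0)| = log(2) = 0.6931.
Apply Jensen: I(r) = log|p(0)| + Σ_k log(r/|z_k|), summed over zeros inside |z| < r.
  log(r/|z_k|) for z_k = -2: log(4/2) = 0.6931
  log(r/|z_k|) for z_k = 1: log(4/1) = 1.3863
Sum over inside zeros: 2.0794.
I(r) = log|p(0)| + (inside sum) = 0.6931 + 2.0794 = 2.7726.
Closed form (all zeros inside, monic): I(r) = n·log(r) = 2·log(4) = 2.7726. ✓

I(r) ≈ 2.7726.


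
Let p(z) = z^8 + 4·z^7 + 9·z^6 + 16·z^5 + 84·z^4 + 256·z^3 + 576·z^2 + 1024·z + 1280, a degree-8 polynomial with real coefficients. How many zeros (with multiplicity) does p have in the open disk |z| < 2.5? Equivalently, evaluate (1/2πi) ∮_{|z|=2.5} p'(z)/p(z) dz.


The zeros of p are: (-2 + 1i), (-2 - 1i), (0 + 2i), (0 - 2i), (-2 + 2i), (-2 - 2i), (2 + 2i), (2 - 2i).
Their magnitudes are: 2.236, 2.236, 2, 2, 2.828, 2.828, 2.828, 2.828.
Zeros with |z| < R = 2.5: (-2 + 1i), (-2 - 1i), (0 + 2i), (0 - 2i).
Count = 4.
By the argument principle, (1/2πi) ∮_{|z|=R} p'(z)/p(z) dz equals exactly this count.

Number of zeros inside |z| < 2.5: 4.


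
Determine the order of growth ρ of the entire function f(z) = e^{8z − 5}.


|e^{8z − 5}| = e^{Re(8·z) + -5} ≤ e^{8|z|^1 + -5} = e^{8r^1 + -5} on |z| = r, so ρ ≤ 1. Choosing z on |z|=r so that 8·z is real positive (always possible by picking arg z appropriately) gives |f(z)| = e^{8r^1 + -5}, matching the bound. The additive constant -5 does not affect log log M(r) ~ 1·log r. Hence ρ = 1.
Therefore ρ = 1.

Order ρ = 1.
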